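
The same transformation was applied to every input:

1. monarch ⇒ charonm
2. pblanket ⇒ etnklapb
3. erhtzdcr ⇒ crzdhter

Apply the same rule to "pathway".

Rule — reverse the string, then swap each adjacent pair of characters (1↔2, 3↔4, ...).
Applying that to "pathway" gives "ayhwatp".

ayhwatp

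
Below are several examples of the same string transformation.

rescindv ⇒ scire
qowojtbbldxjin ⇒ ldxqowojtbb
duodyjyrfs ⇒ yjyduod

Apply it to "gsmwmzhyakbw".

hyagsmwmz

What's happening: delete the last 3 characters, then move the last 3 characters to the front (rotate right by 3).
Starting from "gsmwmzhyakbw": after the first operation, "gsmwmzhya"; after the second, "hyagsmwmz".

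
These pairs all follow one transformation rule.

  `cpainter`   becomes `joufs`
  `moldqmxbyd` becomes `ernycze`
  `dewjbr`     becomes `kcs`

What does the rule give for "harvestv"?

Looking at the pairs, the operation is to delete the first 3 characters, then shift every letter 1 place forward in the alphabet (wrapping around).
"harvestv" → "wftuw".
(Check on "cpainter": → "inter" → "joufs" ✓)

wftuw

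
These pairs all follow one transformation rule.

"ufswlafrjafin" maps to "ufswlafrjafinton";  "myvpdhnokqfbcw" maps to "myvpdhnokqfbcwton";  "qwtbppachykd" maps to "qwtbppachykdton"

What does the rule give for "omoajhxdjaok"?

omoajhxdjaokton

What's happening: append "ton".
Doing the same to "omoajhxdjaok": "omoajhxdjaokton".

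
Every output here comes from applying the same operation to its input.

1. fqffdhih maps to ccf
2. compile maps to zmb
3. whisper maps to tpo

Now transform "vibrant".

In each case the input is transformed by: keep one character in every 3, starting at position 1 (positions 1st, 4th, 7th, ...), then shift every letter 3 places backward in the alphabet (wrapping around).
Applying both steps to "vibrant": "vrt", then "soq".

soq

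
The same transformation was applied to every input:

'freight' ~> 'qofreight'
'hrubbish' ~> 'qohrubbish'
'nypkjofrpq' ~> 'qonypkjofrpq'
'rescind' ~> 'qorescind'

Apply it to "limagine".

qolimagine

The rule is to prepend "qo".
Applying that to "limagine" gives "qolimagine".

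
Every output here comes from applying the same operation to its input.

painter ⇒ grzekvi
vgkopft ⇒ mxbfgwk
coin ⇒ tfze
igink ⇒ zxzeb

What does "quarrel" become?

hlriivc

Looking at the pairs, the operation is to shift every letter 9 places backward in the alphabet (wrapping around).
Applying that to "quarrel" gives "hlriivc".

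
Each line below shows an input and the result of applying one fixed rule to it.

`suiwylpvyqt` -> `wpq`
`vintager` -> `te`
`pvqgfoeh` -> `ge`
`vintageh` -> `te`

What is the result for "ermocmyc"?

Looking at the pairs, the operation is to delete the first character, then keep one character in every 3, starting at position 3 (positions 3rd, 6th, 9th, ...).
Doing the same to "ermocmyc": "oy".

oy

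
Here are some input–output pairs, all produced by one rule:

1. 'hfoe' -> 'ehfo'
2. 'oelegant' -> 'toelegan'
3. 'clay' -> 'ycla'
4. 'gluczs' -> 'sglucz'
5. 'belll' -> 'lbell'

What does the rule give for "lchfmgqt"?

tlchfmgq

Rule — move the last character to the front.
So "lchfmgqt" becomes "tlchfmgq".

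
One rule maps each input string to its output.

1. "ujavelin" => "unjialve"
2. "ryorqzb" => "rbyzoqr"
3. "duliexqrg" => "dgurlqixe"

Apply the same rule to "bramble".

What's happening: take characters alternately from the front and the back (1st, last, 2nd, 2nd-last, ...).
On "bramble" that produces "berlabm".

berlabm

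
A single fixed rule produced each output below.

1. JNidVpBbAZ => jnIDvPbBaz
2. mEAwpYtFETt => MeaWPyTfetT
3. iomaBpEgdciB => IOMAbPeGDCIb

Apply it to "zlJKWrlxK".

Rule — flip the case of every letter.
For "zlJKWrlxK" the result is "ZLjkwRLXk".

ZLjkwRLXk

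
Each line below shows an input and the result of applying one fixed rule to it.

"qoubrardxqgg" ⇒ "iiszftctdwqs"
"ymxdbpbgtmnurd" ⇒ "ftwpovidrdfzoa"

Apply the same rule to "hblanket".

vgmpcndj

Rule — shift every letter 2 places forward in the alphabet (wrapping around), then reverse the string.
Starting from "hblanket": after the first operation, "jdncpmgv"; after the second, "vgmpcndj".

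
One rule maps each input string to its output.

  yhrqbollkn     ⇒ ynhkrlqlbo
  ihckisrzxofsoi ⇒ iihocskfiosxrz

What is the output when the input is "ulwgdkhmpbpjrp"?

uplrwjgpdbkphm

The rule is to take characters alternately from the front and the back (1st, last, 2nd, 2nd-last, ...).
Applying that to "ulwgdkhmpbpjrp" gives "uplrwjgpdbkphm".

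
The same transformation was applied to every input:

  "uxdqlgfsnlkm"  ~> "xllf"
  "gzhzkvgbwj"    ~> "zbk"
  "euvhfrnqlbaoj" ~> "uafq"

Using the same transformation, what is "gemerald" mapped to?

Each output is the input with this applied: take characters alternately from the front and the back (1st, last, 2nd, 2nd-last, ...), then keep one character in every 3, starting at position 3 (positions 3rd, 6th, 9th, ...).
Starting from "gemerald": after the first operation, "gdelmaer"; after the second, "ea".

ea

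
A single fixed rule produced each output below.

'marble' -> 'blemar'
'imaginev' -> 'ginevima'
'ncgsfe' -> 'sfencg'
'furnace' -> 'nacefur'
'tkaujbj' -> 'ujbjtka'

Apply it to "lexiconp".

Each output is the input with this applied: move the first 3 characters to the end (rotate left by 3).
On "lexiconp" that produces "iconplex".

iconplex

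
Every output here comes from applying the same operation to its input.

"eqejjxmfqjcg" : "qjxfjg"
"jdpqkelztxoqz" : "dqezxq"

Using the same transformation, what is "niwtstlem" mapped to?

Rule — keep every other character starting from the second (positions 2nd, 4th, 6th, ...).
So "niwtstlem" becomes "itte".

itte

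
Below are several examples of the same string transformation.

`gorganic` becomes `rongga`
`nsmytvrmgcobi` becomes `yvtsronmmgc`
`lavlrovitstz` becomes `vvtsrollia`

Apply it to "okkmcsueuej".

Each output is the input with this applied: delete the last 2 characters, then sort the characters into reverse alphabetical order.
Starting from "okkmcsueuej": after the first operation, "okkmcsueu"; after the second, "uusomkkec".

uusomkkec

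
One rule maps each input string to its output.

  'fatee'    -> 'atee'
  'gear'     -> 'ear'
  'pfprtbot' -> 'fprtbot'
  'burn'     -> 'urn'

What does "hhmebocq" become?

hmebocq

The rule is to delete the first character.
For "hhmebocq" the result is "hmebocq".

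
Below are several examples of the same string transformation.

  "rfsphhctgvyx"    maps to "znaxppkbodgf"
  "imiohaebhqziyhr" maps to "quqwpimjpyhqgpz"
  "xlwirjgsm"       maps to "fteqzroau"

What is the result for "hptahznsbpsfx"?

pxbiphvajxanf

What's happening: shift every letter 8 places forward in the alphabet (wrapping around).
Applying that to "hptahznsbpsfx" gives "pxbiphvajxanf".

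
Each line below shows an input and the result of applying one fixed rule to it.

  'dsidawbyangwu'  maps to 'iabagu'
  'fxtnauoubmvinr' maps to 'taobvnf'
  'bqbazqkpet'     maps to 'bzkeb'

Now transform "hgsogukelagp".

In each case the input is transformed by: move the first character to the end, then keep every other character starting from the second (positions 2nd, 4th, 6th, ...).
"hgsogukelagp" → "gsogukelagph" → "sgklgh".

sgklgh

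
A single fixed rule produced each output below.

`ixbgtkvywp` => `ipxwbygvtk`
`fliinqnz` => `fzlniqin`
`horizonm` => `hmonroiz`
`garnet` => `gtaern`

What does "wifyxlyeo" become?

In each case the input is transformed by: take characters alternately from the front and the back (1st, last, 2nd, 2nd-last, ...).
"wifyxlyeo" → "woiefyylx".

woiefyylx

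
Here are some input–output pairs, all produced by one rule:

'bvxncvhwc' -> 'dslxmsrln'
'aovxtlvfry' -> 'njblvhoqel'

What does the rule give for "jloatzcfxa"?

What's happening: move the first 3 characters to the end (rotate left by 3), then shift every letter 10 places backward in the alphabet (wrapping around).
Applying both steps to "jloatzcfxa": "atzcfxajlo", then "qjpsvnqzbe".

qjpsvnqzbe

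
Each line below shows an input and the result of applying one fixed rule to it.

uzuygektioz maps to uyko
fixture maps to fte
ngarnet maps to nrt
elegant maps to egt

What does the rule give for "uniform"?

ufm

The rule is to keep one character in every 3, starting at position 1 (positions 1st, 4th, 7th, ...).
"uniform" → "ufm".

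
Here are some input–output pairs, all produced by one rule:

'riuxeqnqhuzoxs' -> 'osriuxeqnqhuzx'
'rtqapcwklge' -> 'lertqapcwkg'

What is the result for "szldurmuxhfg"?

hgszldurmuxf

In each case the input is transformed by: move the last 2 characters to the front (rotate right by 2), then swap the first and last characters.
Applying both steps to "szldurmuxhfg": "fgszldurmuxh", then "hgszldurmuxf".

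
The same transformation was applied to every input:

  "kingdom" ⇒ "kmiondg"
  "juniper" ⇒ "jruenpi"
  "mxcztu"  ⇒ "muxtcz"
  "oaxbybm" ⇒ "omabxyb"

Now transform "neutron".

nneourt

The transformation: take characters alternately from the front and the back (1st, last, 2nd, 2nd-last, ...).
So "neutron" becomes "nneourt".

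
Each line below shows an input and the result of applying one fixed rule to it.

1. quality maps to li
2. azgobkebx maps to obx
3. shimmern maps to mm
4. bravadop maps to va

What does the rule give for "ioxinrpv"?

in

The pattern: swap each adjacent pair of characters (1↔2, 3↔4, ...), then keep one character in every 3, starting at position 3 (positions 3rd, 6th, 9th, ...).
For "ioxinrpv", step one produces "oiixrnvp"; step two turns that into "in".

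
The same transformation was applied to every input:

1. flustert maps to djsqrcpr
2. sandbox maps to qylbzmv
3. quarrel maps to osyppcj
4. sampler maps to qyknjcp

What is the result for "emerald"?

Looking at the pairs, the operation is to shift every letter 2 places backward in the alphabet (wrapping around).
Doing the same to "emerald": "ckcpyjb".

ckcpyjb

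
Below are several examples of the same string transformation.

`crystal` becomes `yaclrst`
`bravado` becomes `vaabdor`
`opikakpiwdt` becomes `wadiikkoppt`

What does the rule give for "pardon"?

radnop

Each output is the input with this applied: sort the characters into alphabetical order, then move the last character to the front.
Starting from "pardon": after the first operation, "adnopr"; after the second, "radnop".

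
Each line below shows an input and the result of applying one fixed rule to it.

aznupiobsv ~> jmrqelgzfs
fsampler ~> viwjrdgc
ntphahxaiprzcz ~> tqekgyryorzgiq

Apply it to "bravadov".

fmsirmru

The rule is to shift every letter 9 places backward in the alphabet (wrapping around), then move the last 2 characters to the front (rotate right by 2).
For "bravadov" the result is "fmsirmru".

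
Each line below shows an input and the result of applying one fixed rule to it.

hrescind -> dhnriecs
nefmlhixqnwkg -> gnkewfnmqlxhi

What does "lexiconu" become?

The transformation: take characters alternately from the front and the back (1st, last, 2nd, 2nd-last, ...), then swap each adjacent pair of characters (1↔2, 3↔4, ...).
For "lexiconu" the result is "ulneoxci".

ulneoxci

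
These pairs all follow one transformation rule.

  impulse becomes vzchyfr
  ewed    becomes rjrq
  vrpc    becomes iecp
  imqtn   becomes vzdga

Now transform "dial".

qvny

What's happening: shift every letter 13 places forward in the alphabet (wrapping around) — i.e. ROT13.
Doing the same to "dial": "qvny".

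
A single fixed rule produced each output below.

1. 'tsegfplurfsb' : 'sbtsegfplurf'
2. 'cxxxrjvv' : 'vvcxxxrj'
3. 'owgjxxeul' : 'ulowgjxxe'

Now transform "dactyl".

In each case the input is transformed by: move the last 2 characters to the front (rotate right by 2).
"dactyl" → "yldact".

yldact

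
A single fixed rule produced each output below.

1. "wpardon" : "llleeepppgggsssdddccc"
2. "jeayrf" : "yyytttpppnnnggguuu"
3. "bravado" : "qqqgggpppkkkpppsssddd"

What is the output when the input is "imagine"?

xxxbbbpppvvvxxxcccttt

In each case the input is transformed by: shift every letter 11 places backward in the alphabet (wrapping around), then repeat every character 3 times.
On "imagine": the first step gives "xbpvxct", and the second then gives "xxxbbbpppvvvxxxcccttt".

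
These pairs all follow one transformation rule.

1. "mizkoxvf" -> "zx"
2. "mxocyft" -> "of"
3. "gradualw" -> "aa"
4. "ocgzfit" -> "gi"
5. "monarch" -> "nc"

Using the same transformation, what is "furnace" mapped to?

What's happening: keep one character in every 3, starting at position 3 (positions 3rd, 6th, 9th, ...).
Doing the same to "furnace": "rc".

rc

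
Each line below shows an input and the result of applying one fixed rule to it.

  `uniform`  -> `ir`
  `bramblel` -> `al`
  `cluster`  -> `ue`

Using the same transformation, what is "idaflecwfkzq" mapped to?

What's happening: keep one character in every 3, starting at position 3 (positions 3rd, 6th, 9th, ...).
So "idaflecwfkzq" becomes "aefq".

aefq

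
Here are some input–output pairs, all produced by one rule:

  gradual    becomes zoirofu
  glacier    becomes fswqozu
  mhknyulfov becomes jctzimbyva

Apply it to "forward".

The pattern: reverse the string, then shift every letter 12 places backward in the alphabet (wrapping around).
On "forward": the first step gives "drawrof", and the second then gives "rfokfct".

rfokfct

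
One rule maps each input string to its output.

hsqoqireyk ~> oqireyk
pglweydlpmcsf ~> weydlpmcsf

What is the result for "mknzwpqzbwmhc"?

What's happening: delete the first 3 characters.
So "mknzwpqzbwmhc" becomes "zwpqzbwmhc".

zwpqzbwmhc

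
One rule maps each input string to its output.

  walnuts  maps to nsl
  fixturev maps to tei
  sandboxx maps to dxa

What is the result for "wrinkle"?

Each output is the input with this applied: move the first 3 characters to the end (rotate left by 3), then keep one character in every 3, starting at position 1 (positions 1st, 4th, 7th, ...).
Applying both steps to "wrinkle": "nklewri", then "nei".

nei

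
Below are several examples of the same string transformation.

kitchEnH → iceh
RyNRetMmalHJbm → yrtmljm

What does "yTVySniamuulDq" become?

Looking at the pairs, the operation is to keep every other character starting from the second (positions 2nd, 4th, 6th, ...), then convert every letter to lowercase.
Working it through for "yTVySniamuulDq": intermediate "Tynaulq", final "tynaulq".
(Check on "kitchEnH": → "icEH" → "iceh" ✓)

tynaulq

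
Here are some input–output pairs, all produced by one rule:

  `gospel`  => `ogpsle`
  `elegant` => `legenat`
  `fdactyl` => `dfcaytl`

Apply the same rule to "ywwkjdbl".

The pattern: swap each adjacent pair of characters (1↔2, 3↔4, ...).
"ywwkjdbl" → "wykwdjlb".

wykwdjlb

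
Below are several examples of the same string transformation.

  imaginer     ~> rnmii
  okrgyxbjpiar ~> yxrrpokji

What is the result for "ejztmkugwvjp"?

The transformation: sort the characters into reverse alphabetical order, then delete the last 3 characters.
Working it through for "ejztmkugwvjp": intermediate "zwvutpmkjjge", final "zwvutpmkj".
(Check on "okrgyxbjpiar": → "yxrrpokjigba" → "yxrrpokji" ✓)

zwvutpmkj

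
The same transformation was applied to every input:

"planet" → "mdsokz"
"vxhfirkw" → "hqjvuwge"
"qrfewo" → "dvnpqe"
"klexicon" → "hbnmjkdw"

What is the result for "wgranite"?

mhsdvfqz

What's happening: swap the front and back halves of the string, then shift every letter 1 place backward in the alphabet (wrapping around).
On "wgranite": the first step gives "nitewgra", and the second then gives "mhsdvfqz".
(Check on "klexicon": → "iconklex" → "hbnmjkdw" ✓)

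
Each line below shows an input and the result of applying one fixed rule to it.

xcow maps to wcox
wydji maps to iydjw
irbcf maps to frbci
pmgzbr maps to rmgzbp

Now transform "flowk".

klowf

Each output is the input with this applied: swap the first and last characters.
"flowk" → "klowf".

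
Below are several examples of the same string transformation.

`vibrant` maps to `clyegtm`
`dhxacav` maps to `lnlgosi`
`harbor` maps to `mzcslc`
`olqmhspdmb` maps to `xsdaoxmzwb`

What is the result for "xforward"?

The pattern: move the first 3 characters to the end (rotate left by 3), then shift every letter 11 places forward in the alphabet (wrapping around).
On "xforward": the first step gives "rwardxfo", and the second then gives "chlcoiqz".

chlcoiqz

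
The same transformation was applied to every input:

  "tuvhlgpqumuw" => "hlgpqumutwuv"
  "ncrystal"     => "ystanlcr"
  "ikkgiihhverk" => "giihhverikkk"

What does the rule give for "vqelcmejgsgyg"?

The pattern: swap the first and last characters, then move the first 3 characters to the end (rotate left by 3).
Working it through for "vqelcmejgsgyg": intermediate "gqelcmejgsgyv", final "lcmejgsgyvgqe".

lcmejgsgyvgqe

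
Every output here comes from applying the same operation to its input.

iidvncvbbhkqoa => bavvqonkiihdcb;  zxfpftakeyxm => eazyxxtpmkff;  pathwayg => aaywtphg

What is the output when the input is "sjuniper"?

ieusrpnj

In each case the input is transformed by: sort the characters into reverse alphabetical order, then move the last 2 characters to the front (rotate right by 2).
"sjuniper" → "usrpnjie" → "ieusrpnj".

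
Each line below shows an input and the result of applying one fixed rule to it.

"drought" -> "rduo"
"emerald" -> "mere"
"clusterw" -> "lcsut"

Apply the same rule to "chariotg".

Each output is the input with this applied: delete the last 3 characters, then swap each adjacent pair of characters (1↔2, 3↔4, ...).
On "chariotg": the first step gives "chari", and the second then gives "hcrai".

hcrai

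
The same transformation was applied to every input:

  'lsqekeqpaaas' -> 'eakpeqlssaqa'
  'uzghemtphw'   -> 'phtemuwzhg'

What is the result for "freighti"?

ehigfirt

The pattern: take characters alternately from the front and the back (1st, last, 2nd, 2nd-last, ...), then swap the front and back halves of the string.
Working it through for "freighti": intermediate "firtehig", final "ehigfirt".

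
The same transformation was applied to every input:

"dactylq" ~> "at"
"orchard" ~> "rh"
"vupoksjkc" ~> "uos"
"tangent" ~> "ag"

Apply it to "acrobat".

co

The rule is to delete the last 2 characters, then keep every other character starting from the second (positions 2nd, 4th, 6th, ...).
Starting from "acrobat": after the first operation, "acrob"; after the second, "co".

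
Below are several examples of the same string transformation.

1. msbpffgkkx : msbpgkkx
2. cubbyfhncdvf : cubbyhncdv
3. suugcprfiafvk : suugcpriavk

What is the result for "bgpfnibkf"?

The rule is to remove every "f".
For "bgpfnibkf" the result is "bgpnibk".

bgpnibk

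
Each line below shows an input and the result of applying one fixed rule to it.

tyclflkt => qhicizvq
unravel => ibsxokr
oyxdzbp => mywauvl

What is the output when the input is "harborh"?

The rule is to reverse the string, then shift every letter 3 places backward in the alphabet (wrapping around).
"harborh" → "hrobrah" → "eolyoxe".

eolyoxe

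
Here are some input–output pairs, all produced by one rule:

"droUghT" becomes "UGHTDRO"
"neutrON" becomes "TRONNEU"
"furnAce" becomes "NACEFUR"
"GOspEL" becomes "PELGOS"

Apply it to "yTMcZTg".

In each case the input is transformed by: move the first 3 characters to the end (rotate left by 3), then convert every letter to uppercase.
Starting from "yTMcZTg": after the first operation, "cZTgyTM"; after the second, "CZTGYTM".

CZTGYTM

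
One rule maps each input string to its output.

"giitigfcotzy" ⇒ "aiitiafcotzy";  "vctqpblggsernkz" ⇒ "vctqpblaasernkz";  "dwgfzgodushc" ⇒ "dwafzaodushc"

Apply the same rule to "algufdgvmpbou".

What's happening: replace every "g" with "a".
So "algufdgvmpbou" becomes "alaufdavmpbou".

alaufdavmpbou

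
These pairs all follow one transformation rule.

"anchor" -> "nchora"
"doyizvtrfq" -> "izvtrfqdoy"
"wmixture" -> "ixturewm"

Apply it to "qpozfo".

pozfoq

Rule — swap the front and back halves of the string, then move the last 2 characters to the front (rotate right by 2).
On "qpozfo" that produces "pozfoq".
(Check on "doyizvtrfq": → "vtrfqdoyiz" → "izvtrfqdoy" ✓)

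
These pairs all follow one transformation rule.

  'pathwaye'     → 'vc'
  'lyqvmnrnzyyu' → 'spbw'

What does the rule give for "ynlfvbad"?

Looking at the pairs, the operation is to keep one character in every 3, starting at position 3 (positions 3rd, 6th, 9th, ...), then shift every letter 2 places forward in the alphabet (wrapping around).
On "ynlfvbad": the first step gives "lb", and the second then gives "nd".

nd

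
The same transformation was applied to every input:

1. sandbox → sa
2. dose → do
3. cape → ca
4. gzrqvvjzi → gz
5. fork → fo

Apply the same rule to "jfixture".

jf

The transformation: keep only the first 2 characters.
So "jfixture" becomes "jf".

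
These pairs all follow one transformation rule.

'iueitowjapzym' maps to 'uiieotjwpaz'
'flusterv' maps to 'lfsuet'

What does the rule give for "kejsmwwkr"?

Each output is the input with this applied: delete the last 2 characters, then swap each adjacent pair of characters (1↔2, 3↔4, ...).
"kejsmwwkr" → "eksjwmw".

eksjwmw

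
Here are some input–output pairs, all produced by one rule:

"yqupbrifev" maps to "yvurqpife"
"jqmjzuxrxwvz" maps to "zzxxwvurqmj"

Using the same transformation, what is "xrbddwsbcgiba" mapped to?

What's happening: sort the characters into reverse alphabetical order, then delete the last character.
Applying both steps to "xrbddwsbcgiba": "xwsrigddcbbba", then "xwsrigddcbbb".

xwsrigddcbbb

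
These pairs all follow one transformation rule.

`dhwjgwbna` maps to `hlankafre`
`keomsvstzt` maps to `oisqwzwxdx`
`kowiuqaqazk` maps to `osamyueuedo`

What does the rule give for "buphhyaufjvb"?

fytllceyjnzf

Looking at the pairs, the operation is to shift every letter 4 places forward in the alphabet (wrapping around).
Applying that to "buphhyaufjvb" gives "fytllceyjnzf".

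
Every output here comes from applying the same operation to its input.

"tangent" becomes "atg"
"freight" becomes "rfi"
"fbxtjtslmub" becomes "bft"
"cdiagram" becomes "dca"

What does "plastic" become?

The transformation: swap each adjacent pair of characters (1↔2, 3↔4, ...), then keep only the first 3 characters.
Working it through for "plastic": intermediate "lpsaitc", final "lps".
(Check on "freight": → "rfiehgt" → "rfi" ✓)

lps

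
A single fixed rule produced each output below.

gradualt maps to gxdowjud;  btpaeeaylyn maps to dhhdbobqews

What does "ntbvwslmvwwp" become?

yzvopyzzsqwe

In each case the input is transformed by: move the first 3 characters to the end (rotate left by 3), then shift every letter 3 places forward in the alphabet (wrapping around).
For "ntbvwslmvwwp", step one produces "vwslmvwwpntb"; step two turns that into "yzvopyzzsqwe".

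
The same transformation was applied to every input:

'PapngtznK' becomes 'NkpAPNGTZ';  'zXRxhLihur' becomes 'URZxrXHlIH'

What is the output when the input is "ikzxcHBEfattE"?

Rule — flip the case of every letter, then move the last 2 characters to the front (rotate right by 2).
Working it through for "ikzxcHBEfattE": intermediate "IKZXChbeFATTe", final "TeIKZXChbeFAT".
(Check on "PapngtznK": → "pAPNGTZNk" → "NkpAPNGTZ" ✓)

TeIKZXChbeFAT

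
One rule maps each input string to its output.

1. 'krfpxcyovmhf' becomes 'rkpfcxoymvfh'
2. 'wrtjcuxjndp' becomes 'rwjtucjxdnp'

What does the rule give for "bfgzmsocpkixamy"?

The transformation: swap each adjacent pair of characters (1↔2, 3↔4, ...).
"bfgzmsocpkixamy" → "fbzgsmcokpximay".

fbzgsmcokpximay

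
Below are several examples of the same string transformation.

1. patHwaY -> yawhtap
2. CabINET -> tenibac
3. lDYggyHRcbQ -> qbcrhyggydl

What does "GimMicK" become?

kcimmig

The rule is to reverse the string, then convert every letter to lowercase.
Applying both steps to "GimMicK": "KciMmiG", then "kcimmig".
(Check on "lDYggyHRcbQ": → "QbcRHyggYDl" → "qbcrhyggydl" ✓)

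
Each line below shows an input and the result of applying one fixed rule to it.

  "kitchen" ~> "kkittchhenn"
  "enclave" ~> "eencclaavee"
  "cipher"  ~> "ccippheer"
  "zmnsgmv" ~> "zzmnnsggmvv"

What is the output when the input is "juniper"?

jjunnipperr

The transformation: repeat every character 3 times, then keep every other character starting from the first (positions 1st, 3rd, 5th, ...).
On "juniper": the first step gives "jjjuuunnniiipppeeerrr", and the second then gives "jjunnipperr".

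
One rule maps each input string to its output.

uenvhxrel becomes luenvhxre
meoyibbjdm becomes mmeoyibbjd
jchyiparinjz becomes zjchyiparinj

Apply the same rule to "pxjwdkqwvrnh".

hpxjwdkqwvrn

Rule — move the last character to the front.
Applying that to "pxjwdkqwvrnh" gives "hpxjwdkqwvrn".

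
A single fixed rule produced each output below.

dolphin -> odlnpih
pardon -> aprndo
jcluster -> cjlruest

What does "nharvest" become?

The pattern: move the first character to the end, then take characters alternately from the front and the back (1st, last, 2nd, 2nd-last, ...).
Starting from "nharvest": after the first operation, "harvestn"; after the second, "hnatrsve".

hnatrsve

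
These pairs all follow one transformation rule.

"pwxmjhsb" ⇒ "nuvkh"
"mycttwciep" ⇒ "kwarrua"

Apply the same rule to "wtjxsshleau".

urhvqqfj

The rule is to delete the last 3 characters, then shift every letter 2 places backward in the alphabet (wrapping around).
Starting from "wtjxsshleau": after the first operation, "wtjxsshl"; after the second, "urhvqqfj".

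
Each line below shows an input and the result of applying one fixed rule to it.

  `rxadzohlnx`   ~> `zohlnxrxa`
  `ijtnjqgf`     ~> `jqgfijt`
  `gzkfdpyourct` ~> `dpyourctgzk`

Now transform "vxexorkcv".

Looking at the pairs, the operation is to move the first 3 characters to the end (rotate left by 3), then delete the first character.
Starting from "vxexorkcv": after the first operation, "xorkcvvxe"; after the second, "orkcvvxe".

orkcvvxe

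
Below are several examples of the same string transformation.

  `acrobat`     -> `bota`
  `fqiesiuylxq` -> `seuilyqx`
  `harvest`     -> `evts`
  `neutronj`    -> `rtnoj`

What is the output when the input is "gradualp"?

The rule is to delete the first 3 characters, then swap each adjacent pair of characters (1↔2, 3↔4, ...).
Working it through for "gradualp": intermediate "dualp", final "udlap".

udlap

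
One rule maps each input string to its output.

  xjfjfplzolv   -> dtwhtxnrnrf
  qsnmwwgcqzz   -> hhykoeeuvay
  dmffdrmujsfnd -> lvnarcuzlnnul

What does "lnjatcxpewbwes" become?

The transformation: reverse the string, then shift every letter 8 places forward in the alphabet (wrapping around).
Starting from "lnjatcxpewbwes": after the first operation, "sewbwepxctajnl"; after the second, "amejemxfkbirvt".

amejemxfkbirvt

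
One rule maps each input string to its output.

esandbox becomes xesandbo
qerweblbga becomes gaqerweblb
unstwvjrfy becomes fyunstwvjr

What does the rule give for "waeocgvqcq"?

The pattern: move the first 3 characters to the end (rotate left by 3), then swap the front and back halves of the string.
Working it through for "waeocgvqcq": intermediate "ocgvqcqwae", final "cqwaeocgvq".
(Check on "esandbox": → "ndboxesa" → "xesandbo" ✓)

cqwaeocgvq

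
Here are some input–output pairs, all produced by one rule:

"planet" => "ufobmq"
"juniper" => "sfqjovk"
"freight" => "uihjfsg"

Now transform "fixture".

fsvuyjg

Looking at the pairs, the operation is to shift every letter 1 place forward in the alphabet (wrapping around), then reverse the string.
Starting from "fixture": after the first operation, "gjyuvsf"; after the second, "fsvuyjg".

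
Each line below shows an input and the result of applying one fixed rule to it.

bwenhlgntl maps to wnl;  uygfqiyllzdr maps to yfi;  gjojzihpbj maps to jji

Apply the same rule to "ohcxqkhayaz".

What's happening: keep every other character starting from the second (positions 2nd, 4th, 6th, ...), then keep only the first 3 characters.
On "ohcxqkhayaz": the first step gives "hxkaa", and the second then gives "hxk".

hxk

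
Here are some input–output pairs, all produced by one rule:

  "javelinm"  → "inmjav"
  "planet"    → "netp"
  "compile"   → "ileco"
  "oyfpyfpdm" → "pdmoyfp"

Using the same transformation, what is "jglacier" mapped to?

ierjgl

Each output is the input with this applied: move the last 3 characters to the front (rotate right by 3), then delete the last 2 characters.
For "jglacier", step one produces "ierjglac"; step two turns that into "ierjgl".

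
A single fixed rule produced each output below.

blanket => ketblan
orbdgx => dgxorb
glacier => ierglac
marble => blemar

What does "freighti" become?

The pattern: move the last 3 characters to the front (rotate right by 3).
Doing the same to "freighti": "htifreig".

htifreig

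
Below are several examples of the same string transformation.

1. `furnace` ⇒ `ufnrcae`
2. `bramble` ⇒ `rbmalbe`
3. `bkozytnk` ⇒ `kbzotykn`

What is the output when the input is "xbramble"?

The rule is to swap each adjacent pair of characters (1↔2, 3↔4, ...).
So "xbramble" becomes "bxarbmel".

bxarbmel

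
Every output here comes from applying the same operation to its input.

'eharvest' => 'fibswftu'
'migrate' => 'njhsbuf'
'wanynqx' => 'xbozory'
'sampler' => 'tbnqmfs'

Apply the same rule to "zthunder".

In each case the input is transformed by: shift every letter 1 place forward in the alphabet (wrapping around).
So "zthunder" becomes "auivoefs".

auivoefs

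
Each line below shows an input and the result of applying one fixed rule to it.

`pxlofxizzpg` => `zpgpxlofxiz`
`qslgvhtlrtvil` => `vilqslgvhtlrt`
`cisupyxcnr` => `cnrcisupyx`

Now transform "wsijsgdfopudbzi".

The transformation: move the last 3 characters to the front (rotate right by 3).
Applying that to "wsijsgdfopudbzi" gives "bziwsijsgdfopud".

bziwsijsgdfopud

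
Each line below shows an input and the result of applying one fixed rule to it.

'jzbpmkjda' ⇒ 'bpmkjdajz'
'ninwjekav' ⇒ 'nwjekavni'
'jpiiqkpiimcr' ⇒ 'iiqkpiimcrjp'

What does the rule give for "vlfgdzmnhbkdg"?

The pattern: move the first 2 characters to the end (rotate left by 2).
Applying that to "vlfgdzmnhbkdg" gives "fgdzmnhbkdgvl".

fgdzmnhbkdgvl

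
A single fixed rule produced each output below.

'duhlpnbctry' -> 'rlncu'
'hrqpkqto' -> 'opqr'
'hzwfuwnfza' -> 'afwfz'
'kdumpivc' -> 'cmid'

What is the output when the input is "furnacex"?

xncu

Looking at the pairs, the operation is to keep every other character starting from the second (positions 2nd, 4th, 6th, ...), then swap the first and last characters.
"furnacex" → "uncx" → "xncu".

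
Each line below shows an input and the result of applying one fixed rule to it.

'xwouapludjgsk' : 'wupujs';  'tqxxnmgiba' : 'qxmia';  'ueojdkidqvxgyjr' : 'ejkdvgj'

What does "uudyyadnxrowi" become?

uyanrw

Rule — keep every other character starting from the second (positions 2nd, 4th, 6th, ...).
Applying that to "uudyyadnxrowi" gives "uyanrw".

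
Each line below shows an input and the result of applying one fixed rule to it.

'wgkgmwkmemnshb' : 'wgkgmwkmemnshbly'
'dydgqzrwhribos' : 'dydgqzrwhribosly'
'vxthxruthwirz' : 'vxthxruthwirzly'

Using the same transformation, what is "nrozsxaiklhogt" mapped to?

Each output is the input with this applied: append "ly".
"nrozsxaiklhogt" → "nrozsxaiklhogtly".

nrozsxaiklhogtly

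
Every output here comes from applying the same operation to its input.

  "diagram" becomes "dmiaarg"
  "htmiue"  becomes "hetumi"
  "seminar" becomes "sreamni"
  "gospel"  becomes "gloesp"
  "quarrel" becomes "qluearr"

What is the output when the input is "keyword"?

kderyow

The transformation: take characters alternately from the front and the back (1st, last, 2nd, 2nd-last, ...).
"keyword" → "kderyow".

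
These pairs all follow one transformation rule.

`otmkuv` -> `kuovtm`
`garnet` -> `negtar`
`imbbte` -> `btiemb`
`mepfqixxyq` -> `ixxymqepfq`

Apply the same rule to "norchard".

The pattern: swap the first and last characters, then swap the front and back halves of the string.
Applying both steps to "norchard": "dorcharn", then "harndorc".

harndorc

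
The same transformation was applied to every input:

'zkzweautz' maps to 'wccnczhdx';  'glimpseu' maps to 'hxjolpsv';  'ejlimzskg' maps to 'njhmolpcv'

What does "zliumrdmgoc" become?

rfcolxpugpj

The rule is to move the last 2 characters to the front (rotate right by 2), then shift every letter 3 places forward in the alphabet (wrapping around).
So "zliumrdmgoc" becomes "rfcolxpugpj".
(Check on "glimpseu": → "euglimps" → "hxjolpsv" ✓)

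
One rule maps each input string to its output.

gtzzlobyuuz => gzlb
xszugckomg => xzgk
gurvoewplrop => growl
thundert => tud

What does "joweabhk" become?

jwa

The rule is to delete the last 3 characters, then keep every other character starting from the first (positions 1st, 3rd, 5th, ...).
Applying that to "joweabhk" gives "jwa".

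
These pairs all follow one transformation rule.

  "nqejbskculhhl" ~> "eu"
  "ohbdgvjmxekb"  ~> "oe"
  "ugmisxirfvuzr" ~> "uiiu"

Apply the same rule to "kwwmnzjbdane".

ae

What's happening: keep only the vowels.
On "kwwmnzjbdane" that produces "ae".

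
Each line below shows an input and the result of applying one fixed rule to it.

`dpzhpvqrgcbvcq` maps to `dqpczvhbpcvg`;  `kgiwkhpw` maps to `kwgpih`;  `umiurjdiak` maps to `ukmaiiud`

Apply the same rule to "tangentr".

Each output is the input with this applied: take characters alternately from the front and the back (1st, last, 2nd, 2nd-last, ...), then delete the last 2 characters.
Starting from "tangentr": after the first operation, "tratnnge"; after the second, "tratnn".

tratnn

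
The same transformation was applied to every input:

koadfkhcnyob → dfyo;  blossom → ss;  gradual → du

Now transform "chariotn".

ri

What's happening: swap each adjacent pair of characters (1↔2, 3↔4, ...), then keep one character in every 3, starting at position 3 (positions 3rd, 6th, 9th, ...).
On "chariotn": the first step gives "hcraoint", and the second then gives "ri".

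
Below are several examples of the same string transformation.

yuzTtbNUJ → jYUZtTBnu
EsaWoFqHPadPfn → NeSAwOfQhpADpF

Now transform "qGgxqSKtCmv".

In each case the input is transformed by: move the last character to the front, then flip the case of every letter.
Applying both steps to "qGgxqSKtCmv": "vqGgxqSKtCm", then "VQgGXQskTcM".

VQgGXQskTcM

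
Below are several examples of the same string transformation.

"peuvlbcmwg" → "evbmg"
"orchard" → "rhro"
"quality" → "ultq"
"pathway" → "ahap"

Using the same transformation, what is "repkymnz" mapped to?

Looking at the pairs, the operation is to move the first character to the end, then keep every other character starting from the first (positions 1st, 3rd, 5th, ...).
Applying both steps to "repkymnz": "epkymnzr", then "ekmz".

ekmz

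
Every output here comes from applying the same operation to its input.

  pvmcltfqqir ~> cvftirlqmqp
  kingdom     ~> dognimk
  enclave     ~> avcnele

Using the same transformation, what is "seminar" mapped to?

The rule is to sort the characters into alphabetical order, then take characters alternately from the front and the back (1st, last, 2nd, 2nd-last, ...).
Working it through for "seminar": intermediate "aeimnrs", final "aserinm".

aserinm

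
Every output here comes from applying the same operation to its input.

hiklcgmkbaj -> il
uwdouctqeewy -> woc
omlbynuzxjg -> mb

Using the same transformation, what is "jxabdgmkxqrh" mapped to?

What's happening: keep every other character starting from the second (positions 2nd, 4th, 6th, ...), then delete the last 3 characters.
"jxabdgmkxqrh" → "xbgkqh" → "xbg".

xbg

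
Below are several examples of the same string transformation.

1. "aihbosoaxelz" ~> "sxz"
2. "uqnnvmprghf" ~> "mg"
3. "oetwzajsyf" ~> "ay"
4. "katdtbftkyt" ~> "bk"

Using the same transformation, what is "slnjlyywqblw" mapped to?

yqw

The pattern: delete the first 3 characters, then keep one character in every 3, starting at position 3 (positions 3rd, 6th, 9th, ...).
Working it through for "slnjlyywqblw": intermediate "jlyywqblw", final "yqw".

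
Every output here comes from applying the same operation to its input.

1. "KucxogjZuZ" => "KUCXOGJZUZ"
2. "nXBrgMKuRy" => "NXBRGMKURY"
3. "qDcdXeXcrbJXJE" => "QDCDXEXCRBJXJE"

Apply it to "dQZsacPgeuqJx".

In each case the input is transformed by: convert every letter to uppercase.
So "dQZsacPgeuqJx" becomes "DQZSACPGEUQJX".

DQZSACPGEUQJX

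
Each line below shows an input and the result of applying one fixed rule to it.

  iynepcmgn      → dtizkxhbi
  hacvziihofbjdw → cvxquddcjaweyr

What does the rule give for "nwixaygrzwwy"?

Looking at the pairs, the operation is to shift every letter 5 places backward in the alphabet (wrapping around).
For "nwixaygrzwwy" the result is "irdsvtbmurrt".

irdsvtbmurrt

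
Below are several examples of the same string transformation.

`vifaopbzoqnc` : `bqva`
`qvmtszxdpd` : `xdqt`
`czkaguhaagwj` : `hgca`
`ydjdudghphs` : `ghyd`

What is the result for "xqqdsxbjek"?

The pattern: keep one character in every 3, starting at position 1 (positions 1st, 4th, 7th, ...), then move the first 2 characters to the end (rotate left by 2).
"xqqdsxbjek" → "bkxd".

bkxd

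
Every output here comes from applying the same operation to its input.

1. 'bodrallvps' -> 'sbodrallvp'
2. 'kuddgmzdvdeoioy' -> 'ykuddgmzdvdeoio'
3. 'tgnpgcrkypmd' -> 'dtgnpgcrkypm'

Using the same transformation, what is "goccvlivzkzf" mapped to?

fgoccvlivzkz

Each output is the input with this applied: move the last character to the front.
Doing the same to "goccvlivzkzf": "fgoccvlivzkz".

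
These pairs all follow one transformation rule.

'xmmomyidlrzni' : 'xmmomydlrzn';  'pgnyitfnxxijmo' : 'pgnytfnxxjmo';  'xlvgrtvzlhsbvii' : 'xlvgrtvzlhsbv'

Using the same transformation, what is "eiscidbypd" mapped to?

escdbypd

Rule — remove every "i".
Doing the same to "eiscidbypd": "escdbypd".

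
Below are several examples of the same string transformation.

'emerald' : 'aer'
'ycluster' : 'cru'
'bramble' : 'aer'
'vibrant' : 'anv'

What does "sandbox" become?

In each case the input is transformed by: sort the characters into alphabetical order, then keep one character in every 3, starting at position 1 (positions 1st, 4th, 7th, ...).
"sandbox" → "abdnosx" → "anx".

anx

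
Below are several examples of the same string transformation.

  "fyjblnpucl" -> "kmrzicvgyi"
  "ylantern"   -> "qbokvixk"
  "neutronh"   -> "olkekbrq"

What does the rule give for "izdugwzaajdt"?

Rule — swap the front and back halves of the string, then shift every letter 3 places backward in the alphabet (wrapping around).
"izdugwzaajdt" → "zaajdtizdugw" → "wxxgaqfwardt".

wxxgaqfwardt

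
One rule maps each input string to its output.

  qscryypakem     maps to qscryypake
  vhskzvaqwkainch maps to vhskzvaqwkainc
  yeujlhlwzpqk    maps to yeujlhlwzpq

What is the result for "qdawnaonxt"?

qdawnaonx

The rule is to delete the last character.
"qdawnaonxt" → "qdawnaonx".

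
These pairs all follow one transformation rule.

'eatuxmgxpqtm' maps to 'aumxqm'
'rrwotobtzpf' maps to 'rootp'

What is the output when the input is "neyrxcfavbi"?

Each output is the input with this applied: keep every other character starting from the second (positions 2nd, 4th, 6th, ...).
So "neyrxcfavbi" becomes "ercab".

ercab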